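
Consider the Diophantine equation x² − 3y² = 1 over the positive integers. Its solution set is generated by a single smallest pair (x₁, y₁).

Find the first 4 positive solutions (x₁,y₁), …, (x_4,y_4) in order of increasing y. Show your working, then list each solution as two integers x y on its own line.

√3 → a₀=1, period (1,2); ℓ=2 even so k=1
step 0: (1, 1)  from 1·(1,0) + (0,1)
step 1: (2, 1)  from 1·(1,1) + (1,0)
→ (2, 1).  Check: 2²=4, 3·1²=3, difference 1.
(2+1√3)^2 = 7 + 4√3
(2+1√3)^3 = 26 + 15√3
(2+1√3)^4 = 97 + 56√3

2 1
7 4
26 15
97 56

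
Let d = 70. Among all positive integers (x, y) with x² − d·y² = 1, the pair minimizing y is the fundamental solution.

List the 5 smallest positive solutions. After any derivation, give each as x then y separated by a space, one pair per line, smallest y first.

√70 = [8; 2,1,2,1,2,16, …], period ℓ=6 (even) → k=5
a_0=8:  p_0=8·1+0=8,  q_0=8·0+1=1
a_1=2:  p_1=2·8+1=17,  q_1=2·1+0=2
a_2=1:  p_2=1·17+8=25,  q_2=1·2+1=3
…
a_4=1:  p_4=1·67+25=92,  q_4=1·8+3=11
a_5=2:  p_5=2·92+67=251,  q_5=2·11+8=30
(x₁, y₁) = (251, 30);  251² − 70·30² = 1 ✓
(x_2, y_2) = (251·251 + 70·30·30, 251·30 + 30·251) = (126001, 15060)
(x_3, y_3) = (251·126001 + 70·30·15060, 251·15060 + 30·126001) = (63252251, 7560090)
(x_4, y_4) = (251·63252251 + 70·30·7560090, 251·7560090 + 30·63252251) = (31752504001, 3795150120)
(x_5, y_5) = (251·31752504001 + 70·30·3795150120, 251·3795150120 + 30·31752504001) = (15939693756251, 1905157800150)

251 30
126001 15060
63252251 7560090
31752504001 3795150120
15939693756251 1905157800150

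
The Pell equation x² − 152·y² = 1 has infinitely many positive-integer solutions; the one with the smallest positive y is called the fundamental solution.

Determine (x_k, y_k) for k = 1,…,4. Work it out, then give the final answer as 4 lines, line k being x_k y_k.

√152 → a₀=12, period (3,24); ℓ=2 even so k=1
a_0=12:  p_0=12·1+0=12,  q_0=12·0+1=1
a_1=3:  p_1=3·12+1=37,  q_1=3·1+0=3
fundamental: x₁=37, y₁=3  (since 1369 − 152·9 = 1)
(37+3√152)^2 = 2737 + 222√152
(37+3√152)^3 = 202501 + 16425√152
(37+3√152)^4 = 14982337 + 1215228√152

37 3
2737 222
202501 16425
14982337 1215228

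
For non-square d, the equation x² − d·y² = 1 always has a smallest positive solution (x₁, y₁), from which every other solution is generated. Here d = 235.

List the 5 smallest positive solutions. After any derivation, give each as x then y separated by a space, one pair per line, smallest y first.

√235 → a₀=15, period (3,30); ℓ=2 even so k=1
step 0: (15, 1)  from 15·(1,0) + (0,1)
step 1: (46, 3)  from 3·(15,1) + (1,0)
fundamental: x₁=46, y₁=3  (since 2116 − 235·9 = 1)
n=2: (46,3)∘(46,3) = (46·46+235·3·3, 46·3+3·46) = (4231,276)
n=3: (4231,276)∘(46,3) = (46·4231+235·3·276, 46·276+3·4231) = (389206,25389)
n=4: (389206,25389)∘(46,3) = (46·389206+235·3·25389, 46·25389+3·389206) = (35802721,2335512)
n=5: (35802721,2335512)∘(46,3) = (46·35802721+235·3·2335512, 46·2335512+3·35802721) = (3293461126,214841715)

46 3
4231 276
389206 25389
35802721 2335512
3293461126 214841715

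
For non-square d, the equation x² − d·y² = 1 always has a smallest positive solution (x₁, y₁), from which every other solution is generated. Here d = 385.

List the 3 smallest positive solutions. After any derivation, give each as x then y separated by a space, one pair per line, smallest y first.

95831 4884
18367161121 936077208
3520286834677271 179410429834812

d=385: √d = [19; 1,1,1,1,1,…,1,1,38] (ℓ=16, even), read p_15/q_15
i=0: a=19 ⇒ p=19, q=1
i=1: a=1 ⇒ p=20, q=1
…
i=3: a=1 ⇒ p=59, q=3
…
i=5: a=1 ⇒ p=157, q=8
i=6: a=3 ⇒ p=569, q=29
i=7: a=1 ⇒ p=726, q=37
i=8: a=2 ⇒ p=2021, q=103
…
i=12: a=1 ⇒ p=23271, q=1186
…
i=14: a=1 ⇒ p=59551, q=3035
i=15: a=1 ⇒ p=95831, q=4884
fundamental: x₁=95831, y₁=4884  (since 9183580561 − 385·23853456 = 1)
k=2:  x_2 = 95831·95831+385·4884·4884 = 18367161121,  y_2 = 95831·4884+4884·95831 = 936077208
k=3:  x_3 = 95831·18367161121+385·4884·936077208 = 3520286834677271,  y_3 = 95831·936077208+4884·18367161121 = 179410429834812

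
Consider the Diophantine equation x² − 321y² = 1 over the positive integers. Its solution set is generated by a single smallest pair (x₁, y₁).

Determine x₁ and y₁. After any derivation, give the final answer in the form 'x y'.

√321 → a₀=17, period (1,10,1,34); ℓ=4 even so k=3
i=0: a=17 ⇒ p=17, q=1
…
i=2: a=10 ⇒ p=197, q=11
i=3: a=1 ⇒ p=215, q=12
fundamental: x₁=215, y₁=12  (since 46225 − 321·144 = 1)

215 12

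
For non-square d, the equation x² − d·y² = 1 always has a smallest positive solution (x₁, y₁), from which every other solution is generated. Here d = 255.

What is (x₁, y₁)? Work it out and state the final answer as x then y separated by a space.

16 1

d=255: √d = [15; 1,30] (ℓ=2, even), read p_1/q_1
k=0  a_k=15  p_k/q_k = 15/1
k=1  a_k=1  p_k/q_k = 16/1
fundamental: x₁=16, y₁=1  (since 256 − 255·1 = 1)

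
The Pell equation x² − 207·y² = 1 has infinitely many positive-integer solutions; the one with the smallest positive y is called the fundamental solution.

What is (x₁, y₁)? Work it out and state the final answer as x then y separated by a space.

√207 → a₀=14, period (2,1,1,2,1,1,2,28); ℓ=8 even so k=7
i=0: a=14 ⇒ p=14, q=1
…
i=5: a=1 ⇒ p=259, q=18
i=6: a=1 ⇒ p=446, q=31
i=7: a=2 ⇒ p=1151, q=80
→ (1151, 80).  Check: 1151²=1324801, 207·80²=1324800, difference 1.

1151 80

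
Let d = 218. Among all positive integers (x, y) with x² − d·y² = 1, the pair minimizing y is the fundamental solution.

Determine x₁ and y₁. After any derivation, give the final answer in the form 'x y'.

d=218: √d = [14; 1,3,3,1,28] (ℓ=5, odd), read p_9/q_9
k=0  a_k=14  p_k/q_k = 14/1
k=1  a_k=1  p_k/q_k = 15/1
k=2  a_k=3  p_k/q_k = 59/4
k=3  a_k=3  p_k/q_k = 192/13
k=4  a_k=1  p_k/q_k = 251/17
k=5  a_k=28  p_k/q_k = 7220/489
k=6  a_k=1  p_k/q_k = 7471/506
k=7  a_k=3  p_k/q_k = 29633/2007
k=8  a_k=3  p_k/q_k = 96370/6527
k=9  a_k=1  p_k/q_k = 126003/8534
(x₁, y₁) = (126003, 8534);  126003² − 218·8534² = 1 ✓

126003 8534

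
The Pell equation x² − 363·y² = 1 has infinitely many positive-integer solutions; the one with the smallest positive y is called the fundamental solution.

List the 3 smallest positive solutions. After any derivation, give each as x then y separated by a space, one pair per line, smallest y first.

362 19
262087 13756
189750626 9959325

√363 = [19; 19,38, …], period ℓ=2 (even) → k=1
i=0: a=19 ⇒ p=19, q=1
i=1: a=19 ⇒ p=362, q=19
fundamental: x₁=362, y₁=19  (since 131044 − 363·361 = 1)
(x_2, y_2) = (362·362 + 363·19·19, 362·19 + 19·362) = (262087, 13756)
(x_3, y_3) = (362·262087 + 363·19·13756, 362·13756 + 19·262087) = (189750626, 9959325)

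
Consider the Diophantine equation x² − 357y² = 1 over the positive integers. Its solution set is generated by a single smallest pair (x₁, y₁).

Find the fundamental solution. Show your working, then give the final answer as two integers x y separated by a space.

3401 180

√357 = [18; 1,8,2,8,1,36, …], period ℓ=6 (even) → k=5
step 0: (18, 1)  from 18·(1,0) + (0,1)
…
step 4: (3042, 161)  from 8·(359,19) + (170,9)
step 5: (3401, 180)  from 1·(3042,161) + (359,19)
→ (3401, 180).  Check: 3401²=11566801, 357·180²=11566800, difference 1.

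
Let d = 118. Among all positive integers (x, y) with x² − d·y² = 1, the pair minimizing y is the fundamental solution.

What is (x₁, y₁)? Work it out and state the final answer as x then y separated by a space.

306917 28254

d=118: √d = [10; 1,6,3,2,10,2,3,6,1,20] (ℓ=10, even), read p_9/q_9
step 0: (10, 1)  from 10·(1,0) + (0,1)
step 1: (11, 1)  from 1·(10,1) + (1,0)
…
step 7: (42115, 3877)  from 3·(12112,1115) + (5779,532)
step 8: (264802, 24377)  from 6·(42115,3877) + (12112,1115)
step 9: (306917, 28254)  from 1·(264802,24377) + (42115,3877)
→ (306917, 28254).  Check: 306917²=94198044889, 118·28254²=94198044888, difference 1.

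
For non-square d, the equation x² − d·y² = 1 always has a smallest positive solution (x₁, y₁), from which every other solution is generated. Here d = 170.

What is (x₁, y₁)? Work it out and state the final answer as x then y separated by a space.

339 26

d=170: √d = [13; 26] (ℓ=1, odd), read p_1/q_1
a_0=13:  p_0=13·1+0=13,  q_0=13·0+1=1
a_1=26:  p_1=26·13+1=339,  q_1=26·1+0=26
(x₁, y₁) = (339, 26);  339² − 170·26² = 1 ✓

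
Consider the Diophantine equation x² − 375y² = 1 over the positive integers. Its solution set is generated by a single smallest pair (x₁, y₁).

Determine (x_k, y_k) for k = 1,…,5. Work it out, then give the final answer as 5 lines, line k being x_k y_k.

15124 781
457470751 23623688
13837575261124 714569313843
418558976041008001 21614292581499376
12660571893450834753124 653789121290623811405

√375 → a₀=19, period (2,1,2,1,5,1,2,1,2,38); ℓ=10 even so k=9
i=0: a=19 ⇒ p=19, q=1
…
i=2: a=1 ⇒ p=58, q=3
i=3: a=2 ⇒ p=155, q=8
…
i=6: a=1 ⇒ p=1433, q=74
…
i=8: a=1 ⇒ p=5519, q=285
i=9: a=2 ⇒ p=15124, q=781
→ (15124, 781).  Check: 15124²=228735376, 375·781²=228735375, difference 1.
(15124+781√375)^2 = 457470751 + 23623688√375
(15124+781√375)^3 = 13837575261124 + 714569313843√375
(15124+781√375)^4 = 418558976041008001 + 21614292581499376√375
(15124+781√375)^5 = 12660571893450834753124 + 653789121290623811405√375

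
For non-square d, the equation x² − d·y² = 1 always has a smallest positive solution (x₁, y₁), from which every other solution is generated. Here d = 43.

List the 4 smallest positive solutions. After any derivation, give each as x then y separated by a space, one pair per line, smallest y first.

√43 → a₀=6, period (1,1,3,1,5,1,3,1,1,12); ℓ=10 even so k=9
i=0: a=6 ⇒ p=6, q=1
i=1: a=1 ⇒ p=7, q=1
i=2: a=1 ⇒ p=13, q=2
i=3: a=3 ⇒ p=46, q=7
…
i=7: a=3 ⇒ p=1541, q=235
i=8: a=1 ⇒ p=1941, q=296
i=9: a=1 ⇒ p=3482, q=531
fundamental: x₁=3482, y₁=531  (since 12124324 − 43·281961 = 1)
(x_2, y_2) = (3482·3482 + 43·531·531, 3482·531 + 531·3482) = (24248647, 3697884)
(x_3, y_3) = (3482·24248647 + 43·531·3697884, 3482·3697884 + 531·24248647) = (168867574226, 25752063645)
(x_4, y_4) = (3482·168867574226 + 43·531·25752063645, 3482·25752063645 + 531·168867574226) = (1175993762661217, 179337367525896)

3482 531
24248647 3697884
168867574226 25752063645
1175993762661217 179337367525896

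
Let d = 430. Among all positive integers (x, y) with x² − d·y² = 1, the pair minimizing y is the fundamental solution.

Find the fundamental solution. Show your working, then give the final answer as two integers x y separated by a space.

2862251 138030

√430 = [20; 1,2,1,3,1,…,2,1,40, …], period ℓ=14 (even) → k=13
i=0: a=20 ⇒ p=20, q=1
i=1: a=1 ⇒ p=21, q=1
i=2: a=2 ⇒ p=62, q=3
i=3: a=1 ⇒ p=83, q=4
…
i=5: a=1 ⇒ p=394, q=19
i=6: a=6 ⇒ p=2675, q=129
i=7: a=8 ⇒ p=21794, q=1051
…
i=9: a=1 ⇒ p=155233, q=7486
i=10: a=3 ⇒ p=599138, q=28893
i=11: a=1 ⇒ p=754371, q=36379
i=12: a=2 ⇒ p=2107880, q=101651
i=13: a=1 ⇒ p=2862251, q=138030
→ (2862251, 138030).  Check: 2862251²=8192480787001, 430·138030²=8192480787000, difference 1.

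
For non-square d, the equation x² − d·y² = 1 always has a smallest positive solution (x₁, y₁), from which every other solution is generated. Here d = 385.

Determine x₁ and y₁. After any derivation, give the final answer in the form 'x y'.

√385 → a₀=19, period (1,1,1,1,1,…,1,1,38); ℓ=16 even so k=15
a_0=19:  p_0=19·1+0=19,  q_0=19·0+1=1
a_1=1:  p_1=1·19+1=20,  q_1=1·1+0=1
a_2=1:  p_2=1·20+19=39,  q_2=1·1+1=2
…
a_7=1:  p_7=1·569+157=726,  q_7=1·29+8=37
a_8=2:  p_8=2·726+569=2021,  q_8=2·37+29=103
…
a_11=1:  p_11=1·10262+2747=13009,  q_11=1·523+140=663
…
a_13=1:  p_13=1·23271+13009=36280,  q_13=1·1186+663=1849
a_14=1:  p_14=1·36280+23271=59551,  q_14=1·1849+1186=3035
a_15=1:  p_15=1·59551+36280=95831,  q_15=1·3035+1849=4884
→ (95831, 4884).  Check: 95831²=9183580561, 385·4884²=9183580560, difference 1.

95831 4884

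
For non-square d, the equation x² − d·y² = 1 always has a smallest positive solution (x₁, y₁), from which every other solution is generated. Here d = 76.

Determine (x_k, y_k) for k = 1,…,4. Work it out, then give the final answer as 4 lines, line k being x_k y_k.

57799 6630
6681448801 766414740
772362118440199 88596011107890
89283516160768675201 10241521691283453480

√76 → a₀=8, period (1,2,1,1,5,4,5,1,1,2,1,16); ℓ=12 even so k=11
a_0=8:  p_0=8·1+0=8,  q_0=8·0+1=1
a_1=1:  p_1=1·8+1=9,  q_1=1·1+0=1
a_2=2:  p_2=2·9+8=26,  q_2=2·1+1=3
a_3=1:  p_3=1·26+9=35,  q_3=1·3+1=4
a_4=1:  p_4=1·35+26=61,  q_4=1·4+3=7
…
a_7=5:  p_7=5·1421+340=7445,  q_7=5·163+39=854
a_8=1:  p_8=1·7445+1421=8866,  q_8=1·854+163=1017
a_9=1:  p_9=1·8866+7445=16311,  q_9=1·1017+854=1871
a_10=2:  p_10=2·16311+8866=41488,  q_10=2·1871+1017=4759
a_11=1:  p_11=1·41488+16311=57799,  q_11=1·4759+1871=6630
→ (57799, 6630).  Check: 57799²=3340724401, 76·6630²=3340724400, difference 1.
k=2:  x_2 = 57799·57799+76·6630·6630 = 6681448801,  y_2 = 57799·6630+6630·57799 = 766414740
k=3:  x_3 = 57799·6681448801+76·6630·766414740 = 772362118440199,  y_3 = 57799·766414740+6630·6681448801 = 88596011107890
k=4:  x_4 = 57799·772362118440199+76·6630·88596011107890 = 89283516160768675201,  y_4 = 57799·88596011107890+6630·772362118440199 = 10241521691283453480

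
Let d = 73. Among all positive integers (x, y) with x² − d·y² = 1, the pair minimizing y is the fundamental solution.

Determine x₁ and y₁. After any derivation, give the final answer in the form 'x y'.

2281249 267000

√73 = [8; 1,1,5,5,1,1,16, …], period ℓ=7 (odd) → k=13
k=0  a_k=8  p_k/q_k = 8/1
k=1  a_k=1  p_k/q_k = 9/1
…
k=5  a_k=1  p_k/q_k = 581/68
k=6  a_k=1  p_k/q_k = 1068/125
k=7  a_k=16  p_k/q_k = 17669/2068
k=8  a_k=1  p_k/q_k = 18737/2193
…
k=10  a_k=5  p_k/q_k = 200767/23498
…
k=12  a_k=1  p_k/q_k = 1241008/145249
k=13  a_k=1  p_k/q_k = 2281249/267000
fundamental: x₁=2281249, y₁=267000  (since 5204097000001 − 73·71289000000 = 1)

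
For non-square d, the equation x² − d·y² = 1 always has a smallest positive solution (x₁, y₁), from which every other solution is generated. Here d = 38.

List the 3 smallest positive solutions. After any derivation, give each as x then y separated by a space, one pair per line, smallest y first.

37 6
2737 444
202501 32850

[6; 6,12] for √38; ℓ=2 ⇒ convergent index 1
i=0: a=6 ⇒ p=6, q=1
i=1: a=6 ⇒ p=37, q=6
(x₁, y₁) = (37, 6);  37² − 38·6² = 1 ✓
(37+6√38)^2 = 2737 + 444√38
(37+6√38)^3 = 202501 + 32850√38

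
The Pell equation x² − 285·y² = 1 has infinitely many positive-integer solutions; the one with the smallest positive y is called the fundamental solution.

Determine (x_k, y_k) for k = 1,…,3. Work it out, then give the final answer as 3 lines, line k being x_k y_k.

[16; 1,7,2,7,1,32] for √285; ℓ=6 ⇒ convergent index 5
k=0  a_k=16  p_k/q_k = 16/1
k=1  a_k=1  p_k/q_k = 17/1
k=2  a_k=7  p_k/q_k = 135/8
k=3  a_k=2  p_k/q_k = 287/17
k=4  a_k=7  p_k/q_k = 2144/127
k=5  a_k=1  p_k/q_k = 2431/144
(x₁, y₁) = (2431, 144);  2431² − 285·144² = 1 ✓
(x_2, y_2) = (2431·2431 + 285·144·144, 2431·144 + 144·2431) = (11819521, 700128)
(x_3, y_3) = (2431·11819521 + 285·144·700128, 2431·700128 + 144·11819521) = (57466508671, 3404022192)

2431 144
11819521 700128
57466508671 3404022192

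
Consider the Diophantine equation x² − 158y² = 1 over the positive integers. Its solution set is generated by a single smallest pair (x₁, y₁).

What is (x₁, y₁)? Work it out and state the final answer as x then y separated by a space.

7743 616

[12; 1,1,3,12,3,1,1,24] for √158; ℓ=8 ⇒ convergent index 7
step 0: (12, 1)  from 12·(1,0) + (0,1)
…
step 2: (25, 2)  from 1·(13,1) + (12,1)
step 3: (88, 7)  from 3·(25,2) + (13,1)
step 4: (1081, 86)  from 12·(88,7) + (25,2)
…
step 6: (4412, 351)  from 1·(3331,265) + (1081,86)
step 7: (7743, 616)  from 1·(4412,351) + (3331,265)
fundamental: x₁=7743, y₁=616  (since 59954049 − 158·379456 = 1)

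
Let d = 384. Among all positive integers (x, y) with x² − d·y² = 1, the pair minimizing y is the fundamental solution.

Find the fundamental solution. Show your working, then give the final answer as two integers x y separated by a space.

4801 245

√384 → a₀=19, period (1,1,2,9,2,1,1,38); ℓ=8 even so k=7
a_0=19:  p_0=19·1+0=19,  q_0=19·0+1=1
a_1=1:  p_1=1·19+1=20,  q_1=1·1+0=1
…
a_6=1:  p_6=1·1940+921=2861,  q_6=1·99+47=146
a_7=1:  p_7=1·2861+1940=4801,  q_7=1·146+99=245
→ (4801, 245).  Check: 4801²=23049601, 384·245²=23049600, difference 1.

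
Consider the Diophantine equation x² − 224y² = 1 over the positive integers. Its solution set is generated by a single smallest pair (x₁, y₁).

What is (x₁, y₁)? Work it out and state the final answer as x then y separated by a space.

15 1

[14; 1,28] for √224; ℓ=2 ⇒ convergent index 1
step 0: (14, 1)  from 14·(1,0) + (0,1)
step 1: (15, 1)  from 1·(14,1) + (1,0)
fundamental: x₁=15, y₁=1  (since 225 − 224·1 = 1)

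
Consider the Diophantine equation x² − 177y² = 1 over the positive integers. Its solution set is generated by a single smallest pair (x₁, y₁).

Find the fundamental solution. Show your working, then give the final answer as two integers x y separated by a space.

62423 4692

[13; 3,3,2,8,2,3,3,26] for √177; ℓ=8 ⇒ convergent index 7
a_0=13:  p_0=13·1+0=13,  q_0=13·0+1=1
…
a_6=3:  p_6=3·5468+2581=18985,  q_6=3·411+194=1427
a_7=3:  p_7=3·18985+5468=62423,  q_7=3·1427+411=4692
(x₁, y₁) = (62423, 4692);  62423² − 177·4692² = 1 ✓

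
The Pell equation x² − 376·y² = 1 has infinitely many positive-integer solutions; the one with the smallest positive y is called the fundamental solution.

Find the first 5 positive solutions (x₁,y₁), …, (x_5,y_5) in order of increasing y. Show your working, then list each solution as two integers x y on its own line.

√376 = [19; 2,1,1,3,1,…,1,2,38, …], period ℓ=16 (even) → k=15
i=0: a=19 ⇒ p=19, q=1
i=1: a=2 ⇒ p=39, q=2
…
i=3: a=1 ⇒ p=97, q=5
i=4: a=3 ⇒ p=349, q=18
i=5: a=1 ⇒ p=446, q=23
…
i=7: a=2 ⇒ p=2928, q=151
i=8: a=4 ⇒ p=12953, q=668
…
i=10: a=2 ⇒ p=70621, q=3642
…
i=12: a=3 ⇒ p=368986, q=19029
i=13: a=1 ⇒ p=468441, q=24158
i=14: a=1 ⇒ p=837427, q=43187
i=15: a=2 ⇒ p=2143295, q=110532
→ (2143295, 110532).  Check: 2143295²=4593713457025, 376·110532²=4593713457024, difference 1.
n=2: (2143295,110532)∘(2143295,110532) = (2143295·2143295+376·110532·110532, 2143295·110532+110532·2143295) = (9187426914049,473805365880)
n=3: (9187426914049,473805365880)∘(2143295,110532) = (2143295·9187426914049+376·110532·473805365880, 2143295·473805365880+110532·9187426914049) = (39382732335491159615,2031009343327438668)
n=4: (39382732335491159615,2031009343327438668)∘(2143295,110532) = (2143295·39382732335491159615+376·110532·2031009343327438668, 2143295·2031009343327438668+110532·39382732335491159615) = (168817626601983862467148801,8706104341013491514496240)
n=5: (168817626601983862467148801,8706104341013491514496240)∘(2143295,110532) = (2143295·168817626601983862467148801+376·110532·8706104341013491514496240, 2143295·8706104341013491514496240+110532·168817626601983862467148801) = (723651950015758622280719887718975,37319499807142991581781109982932)

2143295 110532
9187426914049 473805365880
39382732335491159615 2031009343327438668
168817626601983862467148801 8706104341013491514496240
723651950015758622280719887718975 37319499807142991581781109982932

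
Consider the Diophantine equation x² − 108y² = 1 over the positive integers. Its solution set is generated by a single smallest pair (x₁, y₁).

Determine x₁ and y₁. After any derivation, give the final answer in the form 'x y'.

1351 130

√108 = [10; 2,1,1,4,1,1,2,20, …], period ℓ=8 (even) → k=7
a_0=10:  p_0=10·1+0=10,  q_0=10·0+1=1
a_1=2:  p_1=2·10+1=21,  q_1=2·1+0=2
…
a_3=1:  p_3=1·31+21=52,  q_3=1·3+2=5
a_4=4:  p_4=4·52+31=239,  q_4=4·5+3=23
a_5=1:  p_5=1·239+52=291,  q_5=1·23+5=28
a_6=1:  p_6=1·291+239=530,  q_6=1·28+23=51
a_7=2:  p_7=2·530+291=1351,  q_7=2·51+28=130
fundamental: x₁=1351, y₁=130  (since 1825201 − 108·16900 = 1)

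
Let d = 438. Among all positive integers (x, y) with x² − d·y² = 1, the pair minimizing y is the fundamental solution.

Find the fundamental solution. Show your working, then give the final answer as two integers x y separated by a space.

293 14

√438 → a₀=20, period (1,12,1,40); ℓ=4 even so k=3
a_0=20:  p_0=20·1+0=20,  q_0=20·0+1=1
a_1=1:  p_1=1·20+1=21,  q_1=1·1+0=1
a_2=12:  p_2=12·21+20=272,  q_2=12·1+1=13
a_3=1:  p_3=1·272+21=293,  q_3=1·13+1=14
(x₁, y₁) = (293, 14);  293² − 438·14² = 1 ✓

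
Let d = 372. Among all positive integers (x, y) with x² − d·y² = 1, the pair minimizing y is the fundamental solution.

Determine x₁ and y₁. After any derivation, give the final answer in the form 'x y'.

12151 630

[19; 3,2,12,2,3,38] for √372; ℓ=6 ⇒ convergent index 5
i=0: a=19 ⇒ p=19, q=1
…
i=2: a=2 ⇒ p=135, q=7
i=3: a=12 ⇒ p=1678, q=87
i=4: a=2 ⇒ p=3491, q=181
i=5: a=3 ⇒ p=12151, q=630
(x₁, y₁) = (12151, 630);  12151² − 372·630² = 1 ✓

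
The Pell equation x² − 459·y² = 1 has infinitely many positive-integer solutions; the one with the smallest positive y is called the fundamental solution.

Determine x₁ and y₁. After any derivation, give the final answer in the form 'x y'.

√459 → a₀=21, period (2,2,1,4,21,4,1,2,2,42); ℓ=10 even so k=9
i=0: a=21 ⇒ p=21, q=1
i=1: a=2 ⇒ p=43, q=2
i=2: a=2 ⇒ p=107, q=5
i=3: a=1 ⇒ p=150, q=7
…
i=5: a=21 ⇒ p=14997, q=700
…
i=7: a=1 ⇒ p=75692, q=3533
i=8: a=2 ⇒ p=212079, q=9899
i=9: a=2 ⇒ p=499850, q=23331
→ (499850, 23331).  Check: 499850²=249850022500, 459·23331²=249850022499, difference 1.

499850 23331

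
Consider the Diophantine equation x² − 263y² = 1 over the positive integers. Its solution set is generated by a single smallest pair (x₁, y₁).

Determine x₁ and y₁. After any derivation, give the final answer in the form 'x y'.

√263 → a₀=16, period (4,1,1,1,1,15,1,1,1,1,4,32); ℓ=12 even so k=11
i=0: a=16 ⇒ p=16, q=1
…
i=2: a=1 ⇒ p=81, q=5
i=3: a=1 ⇒ p=146, q=9
i=4: a=1 ⇒ p=227, q=14
…
i=7: a=1 ⇒ p=6195, q=382
…
i=10: a=1 ⇒ p=30229, q=1864
i=11: a=4 ⇒ p=139128, q=8579
(x₁, y₁) = (139128, 8579);  139128² − 263·8579² = 1 ✓

139128 8579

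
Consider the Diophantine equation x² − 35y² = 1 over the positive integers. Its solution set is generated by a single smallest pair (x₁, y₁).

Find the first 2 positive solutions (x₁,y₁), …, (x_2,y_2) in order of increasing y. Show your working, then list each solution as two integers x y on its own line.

[5; 1,10] for √35; ℓ=2 ⇒ convergent index 1
a_0=5:  p_0=5·1+0=5,  q_0=5·0+1=1
a_1=1:  p_1=1·5+1=6,  q_1=1·1+0=1
→ (6, 1).  Check: 6²=36, 35·1²=35, difference 1.
k=2:  x_2 = 6·6+35·1·1 = 71,  y_2 = 6·1+1·6 = 12

6 1
71 12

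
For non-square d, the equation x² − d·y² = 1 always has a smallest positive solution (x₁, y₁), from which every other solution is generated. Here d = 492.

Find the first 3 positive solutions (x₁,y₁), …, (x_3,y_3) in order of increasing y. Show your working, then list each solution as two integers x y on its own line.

[22; 5,1,1,10,1,1,5,44] for √492; ℓ=8 ⇒ convergent index 7
step 0: (22, 1)  from 22·(1,0) + (0,1)
step 1: (111, 5)  from 5·(22,1) + (1,0)
…
step 4: (2573, 116)  from 10·(244,11) + (133,6)
step 5: (2817, 127)  from 1·(2573,116) + (244,11)
step 6: (5390, 243)  from 1·(2817,127) + (2573,116)
step 7: (29767, 1342)  from 5·(5390,243) + (2817,127)
fundamental: x₁=29767, y₁=1342  (since 886074289 − 492·1800964 = 1)
n=2: (29767,1342)∘(29767,1342) = (29767·29767+492·1342·1342, 29767·1342+1342·29767) = (1772148577,79894628)
n=3: (1772148577,79894628)∘(29767,1342) = (29767·1772148577+492·1342·79894628, 29767·79894628+1342·1772148577) = (105503093353351,4756446782010)

29767 1342
1772148577 79894628
105503093353351 4756446782010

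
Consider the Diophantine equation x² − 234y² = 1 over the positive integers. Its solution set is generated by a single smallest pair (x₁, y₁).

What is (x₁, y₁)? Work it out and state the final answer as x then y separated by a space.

√234 → a₀=15, period (3,2,1,2,1,2,3,30); ℓ=8 even so k=7
step 0: (15, 1)  from 15·(1,0) + (0,1)
…
step 4: (413, 27)  from 2·(153,10) + (107,7)
step 5: (566, 37)  from 1·(413,27) + (153,10)
step 6: (1545, 101)  from 2·(566,37) + (413,27)
step 7: (5201, 340)  from 3·(1545,101) + (566,37)
fundamental: x₁=5201, y₁=340  (since 27050401 − 234·115600 = 1)

5201 340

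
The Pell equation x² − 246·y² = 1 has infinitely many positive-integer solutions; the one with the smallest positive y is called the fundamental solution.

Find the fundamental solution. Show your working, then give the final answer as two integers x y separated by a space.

√246 = [15; 1,2,5,1,14,1,5,2,1,30, …], period ℓ=10 (even) → k=9
k=0  a_k=15  p_k/q_k = 15/1
…
k=5  a_k=14  p_k/q_k = 4423/282
…
k=8  a_k=2  p_k/q_k = 60777/3875
k=9  a_k=1  p_k/q_k = 88805/5662
(x₁, y₁) = (88805, 5662);  88805² − 246·5662² = 1 ✓

88805 5662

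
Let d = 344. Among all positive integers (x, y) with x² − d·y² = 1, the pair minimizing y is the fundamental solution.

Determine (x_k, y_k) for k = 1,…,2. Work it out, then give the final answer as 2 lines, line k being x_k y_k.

10405 561
216528049 11674410

√344 → a₀=18, period (1,1,4,1,3,1,4,1,1,36); ℓ=10 even so k=9
i=0: a=18 ⇒ p=18, q=1
i=1: a=1 ⇒ p=19, q=1
…
i=3: a=4 ⇒ p=167, q=9
…
i=5: a=3 ⇒ p=779, q=42
i=6: a=1 ⇒ p=983, q=53
…
i=8: a=1 ⇒ p=5694, q=307
i=9: a=1 ⇒ p=10405, q=561
fundamental: x₁=10405, y₁=561  (since 108264025 − 344·314721 = 1)
n=2: (10405,561)∘(10405,561) = (10405·10405+344·561·561, 10405·561+561·10405) = (216528049,11674410)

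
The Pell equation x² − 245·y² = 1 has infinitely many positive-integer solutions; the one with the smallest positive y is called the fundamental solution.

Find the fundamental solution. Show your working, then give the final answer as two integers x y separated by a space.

√245 → a₀=15, period (1,1,1,7,6,7,1,1,1,30); ℓ=10 even so k=9
a_0=15:  p_0=15·1+0=15,  q_0=15·0+1=1
…
a_6=7:  p_6=7·2207+360=15809,  q_6=7·141+23=1010
a_7=1:  p_7=1·15809+2207=18016,  q_7=1·1010+141=1151
a_8=1:  p_8=1·18016+15809=33825,  q_8=1·1151+1010=2161
a_9=1:  p_9=1·33825+18016=51841,  q_9=1·2161+1151=3312
fundamental: x₁=51841, y₁=3312  (since 2687489281 − 245·10969344 = 1)

51841 3312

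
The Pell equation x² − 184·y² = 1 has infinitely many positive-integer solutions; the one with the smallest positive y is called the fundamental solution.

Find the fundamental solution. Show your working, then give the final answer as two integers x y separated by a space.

24335 1794

d=184: √d = [13; 1,1,3,2,1,2,1,2,3,1,1,26] (ℓ=12, even), read p_11/q_11
a_0=13:  p_0=13·1+0=13,  q_0=13·0+1=1
a_1=1:  p_1=1·13+1=14,  q_1=1·1+0=1
a_2=1:  p_2=1·14+13=27,  q_2=1·1+1=2
a_3=3:  p_3=3·27+14=95,  q_3=3·2+1=7
a_4=2:  p_4=2·95+27=217,  q_4=2·7+2=16
a_5=1:  p_5=1·217+95=312,  q_5=1·16+7=23
a_6=2:  p_6=2·312+217=841,  q_6=2·23+16=62
a_7=1:  p_7=1·841+312=1153,  q_7=1·62+23=85
a_8=2:  p_8=2·1153+841=3147,  q_8=2·85+62=232
…
a_10=1:  p_10=1·10594+3147=13741,  q_10=1·781+232=1013
a_11=1:  p_11=1·13741+10594=24335,  q_11=1·1013+781=1794
fundamental: x₁=24335, y₁=1794  (since 592192225 − 184·3218436 = 1)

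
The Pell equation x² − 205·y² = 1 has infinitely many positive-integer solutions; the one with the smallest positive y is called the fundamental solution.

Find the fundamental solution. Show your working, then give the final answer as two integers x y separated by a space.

39689 2772

√205 → a₀=14, period (3,6,1,4,1,6,3,28); ℓ=8 even so k=7
a_0=14:  p_0=14·1+0=14,  q_0=14·0+1=1
a_1=3:  p_1=3·14+1=43,  q_1=3·1+0=3
a_2=6:  p_2=6·43+14=272,  q_2=6·3+1=19
a_3=1:  p_3=1·272+43=315,  q_3=1·19+3=22
a_4=4:  p_4=4·315+272=1532,  q_4=4·22+19=107
a_5=1:  p_5=1·1532+315=1847,  q_5=1·107+22=129
a_6=6:  p_6=6·1847+1532=12614,  q_6=6·129+107=881
a_7=3:  p_7=3·12614+1847=39689,  q_7=3·881+129=2772
fundamental: x₁=39689, y₁=2772  (since 1575216721 − 205·7683984 = 1)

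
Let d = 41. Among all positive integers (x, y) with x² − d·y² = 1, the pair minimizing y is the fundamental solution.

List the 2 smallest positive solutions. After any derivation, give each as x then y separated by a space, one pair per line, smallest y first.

2049 320
8396801 1311360

d=41: √d = [6; 2,2,12] (ℓ=3, odd), read p_5/q_5
a_0=6:  p_0=6·1+0=6,  q_0=6·0+1=1
…
a_4=2:  p_4=2·397+32=826,  q_4=2·62+5=129
a_5=2:  p_5=2·826+397=2049,  q_5=2·129+62=320
→ (2049, 320).  Check: 2049²=4198401, 41·320²=4198400, difference 1.
n=2: (2049,320)∘(2049,320) = (2049·2049+41·320·320, 2049·320+320·2049) = (8396801,1311360)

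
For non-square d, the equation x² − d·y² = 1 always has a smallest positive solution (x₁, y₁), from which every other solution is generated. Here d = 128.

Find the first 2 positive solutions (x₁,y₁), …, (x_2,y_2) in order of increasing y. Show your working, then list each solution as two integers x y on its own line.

√128 → a₀=11, period (3,5,3,22); ℓ=4 even so k=3
k=0  a_k=11  p_k/q_k = 11/1
…
k=2  a_k=5  p_k/q_k = 181/16
k=3  a_k=3  p_k/q_k = 577/51
(x₁, y₁) = (577, 51);  577² − 128·51² = 1 ✓
n=2: (577,51)∘(577,51) = (577·577+128·51·51, 577·51+51·577) = (665857,58854)

577 51
665857 58854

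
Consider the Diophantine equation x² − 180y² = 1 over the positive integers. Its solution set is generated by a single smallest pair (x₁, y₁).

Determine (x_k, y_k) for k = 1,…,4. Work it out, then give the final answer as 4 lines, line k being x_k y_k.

d=180: √d = [13; 2,2,2,26] (ℓ=4, even), read p_3/q_3
k=0  a_k=13  p_k/q_k = 13/1
k=1  a_k=2  p_k/q_k = 27/2
k=2  a_k=2  p_k/q_k = 67/5
k=3  a_k=2  p_k/q_k = 161/12
fundamental: x₁=161, y₁=12  (since 25921 − 180·144 = 1)
(x_2, y_2) = (161·161 + 180·12·12, 161·12 + 12·161) = (51841, 3864)
(x_3, y_3) = (161·51841 + 180·12·3864, 161·3864 + 12·51841) = (16692641, 1244196)
(x_4, y_4) = (161·16692641 + 180·12·1244196, 161·1244196 + 12·16692641) = (5374978561, 400627248)

161 12
51841 3864
16692641 1244196
5374978561 400627248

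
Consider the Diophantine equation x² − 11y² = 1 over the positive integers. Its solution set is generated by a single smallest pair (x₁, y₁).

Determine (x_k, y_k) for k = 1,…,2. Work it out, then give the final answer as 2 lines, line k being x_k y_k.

√11 = [3; 3,6, …], period ℓ=2 (even) → k=1
i=0: a=3 ⇒ p=3, q=1
i=1: a=3 ⇒ p=10, q=3
fundamental: x₁=10, y₁=3  (since 100 − 11·9 = 1)
n=2: (10,3)∘(10,3) = (10·10+11·3·3, 10·3+3·10) = (199,60)

10 3
199 60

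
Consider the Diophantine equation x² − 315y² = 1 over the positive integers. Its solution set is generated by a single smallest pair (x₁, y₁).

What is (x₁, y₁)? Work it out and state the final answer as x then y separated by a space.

d=315: √d = [17; 1,2,1,34] (ℓ=4, even), read p_3/q_3
k=0  a_k=17  p_k/q_k = 17/1
…
k=2  a_k=2  p_k/q_k = 53/3
k=3  a_k=1  p_k/q_k = 71/4
(x₁, y₁) = (71, 4);  71² − 315·4² = 1 ✓

71 4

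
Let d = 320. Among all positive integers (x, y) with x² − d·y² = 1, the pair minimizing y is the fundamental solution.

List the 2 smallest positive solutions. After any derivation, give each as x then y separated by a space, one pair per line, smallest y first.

√320 = [17; 1,7,1,34, …], period ℓ=4 (even) → k=3
k=0  a_k=17  p_k/q_k = 17/1
…
k=2  a_k=7  p_k/q_k = 143/8
k=3  a_k=1  p_k/q_k = 161/9
fundamental: x₁=161, y₁=9  (since 25921 − 320·81 = 1)
n=2: (161,9)∘(161,9) = (161·161+320·9·9, 161·9+9·161) = (51841,2898)

161 9
51841 2898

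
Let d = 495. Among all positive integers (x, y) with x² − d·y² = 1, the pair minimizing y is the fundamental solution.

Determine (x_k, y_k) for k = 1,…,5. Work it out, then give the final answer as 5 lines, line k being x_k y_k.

89 4
15841 712
2819609 126732
501874561 22557584
89330852249 4015123220

d=495: √d = [22; 4,44] (ℓ=2, even), read p_1/q_1
i=0: a=22 ⇒ p=22, q=1
i=1: a=4 ⇒ p=89, q=4
→ (89, 4).  Check: 89²=7921, 495·4²=7920, difference 1.
n=2: (89,4)∘(89,4) = (89·89+495·4·4, 89·4+4·89) = (15841,712)
n=3: (15841,712)∘(89,4) = (89·15841+495·4·712, 89·712+4·15841) = (2819609,126732)
n=4: (2819609,126732)∘(89,4) = (89·2819609+495·4·126732, 89·126732+4·2819609) = (501874561,22557584)
n=5: (501874561,22557584)∘(89,4) = (89·501874561+495·4·22557584, 89·22557584+4·501874561) = (89330852249,4015123220)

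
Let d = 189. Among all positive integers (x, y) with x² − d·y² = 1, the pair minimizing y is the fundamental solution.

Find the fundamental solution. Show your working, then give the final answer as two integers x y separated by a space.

55 4

√189 → a₀=13, period (1,2,1,26); ℓ=4 even so k=3
k=0  a_k=13  p_k/q_k = 13/1
…
k=2  a_k=2  p_k/q_k = 41/3
k=3  a_k=1  p_k/q_k = 55/4
(x₁, y₁) = (55, 4);  55² − 189·4² = 1 ✓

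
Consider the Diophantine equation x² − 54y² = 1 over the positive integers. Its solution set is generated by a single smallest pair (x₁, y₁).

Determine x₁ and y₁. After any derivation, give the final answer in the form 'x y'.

485 66

√54 = [7; 2,1,6,1,2,14, …], period ℓ=6 (even) → k=5
k=0  a_k=7  p_k/q_k = 7/1
k=1  a_k=2  p_k/q_k = 15/2
k=2  a_k=1  p_k/q_k = 22/3
k=3  a_k=6  p_k/q_k = 147/20
k=4  a_k=1  p_k/q_k = 169/23
k=5  a_k=2  p_k/q_k = 485/66
→ (485, 66).  Check: 485²=235225, 54·66²=235224, difference 1.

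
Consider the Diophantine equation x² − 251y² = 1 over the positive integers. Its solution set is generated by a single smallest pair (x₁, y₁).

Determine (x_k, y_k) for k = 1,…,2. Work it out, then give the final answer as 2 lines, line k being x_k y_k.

3674890 231957
27009633024199 1704832919460

[15; 1,5,2,1,2,…,5,1,30] for √251; ℓ=14 ⇒ convergent index 13
step 0: (15, 1)  from 15·(1,0) + (0,1)
…
step 2: (95, 6)  from 5·(16,1) + (15,1)
…
step 5: (808, 51)  from 2·(301,19) + (206,13)
step 6: (1917, 121)  from 2·(808,51) + (301,19)
step 7: (29563, 1866)  from 15·(1917,121) + (808,51)
…
step 10: (212692, 13425)  from 1·(151649,9572) + (61043,3853)
step 11: (577033, 36422)  from 2·(212692,13425) + (151649,9572)
step 12: (3097857, 195535)  from 5·(577033,36422) + (212692,13425)
step 13: (3674890, 231957)  from 1·(3097857,195535) + (577033,36422)
(x₁, y₁) = (3674890, 231957);  3674890² − 251·231957² = 1 ✓
(x_2, y_2) = (3674890·3674890 + 251·231957·231957, 3674890·231957 + 231957·3674890) = (27009633024199, 1704832919460)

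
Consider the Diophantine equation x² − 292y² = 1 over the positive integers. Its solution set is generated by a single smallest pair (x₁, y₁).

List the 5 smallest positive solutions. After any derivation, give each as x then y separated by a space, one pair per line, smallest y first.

2281249 133500
10408194000001 609093483000
47487364308614281249 2778987798000400500
216661004683313632776000001 12679126270400622186966000
988515400545561595548925838281249 57848488250447518938990000667500

[17; 11,2,1,3,8,3,1,2,11,34] for √292; ℓ=10 ⇒ convergent index 9
k=0  a_k=17  p_k/q_k = 17/1
k=1  a_k=11  p_k/q_k = 188/11
k=2  a_k=2  p_k/q_k = 393/23
k=3  a_k=1  p_k/q_k = 581/34
k=4  a_k=3  p_k/q_k = 2136/125
k=5  a_k=8  p_k/q_k = 17669/1034
k=6  a_k=3  p_k/q_k = 55143/3227
…
k=8  a_k=2  p_k/q_k = 200767/11749
k=9  a_k=11  p_k/q_k = 2281249/133500
fundamental: x₁=2281249, y₁=133500  (since 5204097000001 − 292·17822250000 = 1)
(x_2, y_2) = (2281249·2281249 + 292·133500·133500, 2281249·133500 + 133500·2281249) = (10408194000001, 609093483000)
(x_3, y_3) = (2281249·10408194000001 + 292·133500·609093483000, 2281249·609093483000 + 133500·10408194000001) = (47487364308614281249, 2778987798000400500)
(x_4, y_4) = (2281249·47487364308614281249 + 292·133500·2778987798000400500, 2281249·2778987798000400500 + 133500·47487364308614281249) = (216661004683313632776000001, 12679126270400622186966000)
(x_5, y_5) = (2281249·216661004683313632776000001 + 292·133500·12679126270400622186966000, 2281249·12679126270400622186966000 + 133500·216661004683313632776000001) = (988515400545561595548925838281249, 57848488250447518938990000667500)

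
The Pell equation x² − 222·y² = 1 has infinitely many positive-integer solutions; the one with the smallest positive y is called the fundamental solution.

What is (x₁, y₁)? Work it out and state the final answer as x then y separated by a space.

√222 → a₀=14, period (1,8,1,28); ℓ=4 even so k=3
a_0=14:  p_0=14·1+0=14,  q_0=14·0+1=1
…
a_2=8:  p_2=8·15+14=134,  q_2=8·1+1=9
a_3=1:  p_3=1·134+15=149,  q_3=1·9+1=10
(x₁, y₁) = (149, 10);  149² − 222·10² = 1 ✓

149 10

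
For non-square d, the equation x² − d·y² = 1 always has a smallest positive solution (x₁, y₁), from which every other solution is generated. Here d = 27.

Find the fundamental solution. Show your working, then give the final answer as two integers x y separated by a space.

26 5

d=27: √d = [5; 5,10] (ℓ=2, even), read p_1/q_1
i=0: a=5 ⇒ p=5, q=1
i=1: a=5 ⇒ p=26, q=5
(x₁, y₁) = (26, 5);  26² − 27·5² = 1 ✓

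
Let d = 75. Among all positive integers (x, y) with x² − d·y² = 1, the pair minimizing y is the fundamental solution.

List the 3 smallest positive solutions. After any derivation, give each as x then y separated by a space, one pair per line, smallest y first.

26 3
1351 156
70226 8109

√75 = [8; 1,1,1,16, …], period ℓ=4 (even) → k=3
a_0=8:  p_0=8·1+0=8,  q_0=8·0+1=1
a_1=1:  p_1=1·8+1=9,  q_1=1·1+0=1
a_2=1:  p_2=1·9+8=17,  q_2=1·1+1=2
a_3=1:  p_3=1·17+9=26,  q_3=1·2+1=3
fundamental: x₁=26, y₁=3  (since 676 − 75·9 = 1)
n=2: (26,3)∘(26,3) = (26·26+75·3·3, 26·3+3·26) = (1351,156)
n=3: (1351,156)∘(26,3) = (26·1351+75·3·156, 26·156+3·1351) = (70226,8109)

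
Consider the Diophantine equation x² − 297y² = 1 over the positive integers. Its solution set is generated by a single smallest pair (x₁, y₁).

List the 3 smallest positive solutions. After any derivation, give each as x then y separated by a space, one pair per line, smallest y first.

[17; 4,3,1,1,2,1,1,3,4,34] for √297; ℓ=10 ⇒ convergent index 9
step 0: (17, 1)  from 17·(1,0) + (0,1)
…
step 4: (517, 30)  from 1·(293,17) + (224,13)
step 5: (1327, 77)  from 2·(517,30) + (293,17)
step 6: (1844, 107)  from 1·(1327,77) + (517,30)
…
step 8: (11357, 659)  from 3·(3171,184) + (1844,107)
step 9: (48599, 2820)  from 4·(11357,659) + (3171,184)
→ (48599, 2820).  Check: 48599²=2361862801, 297·2820²=2361862800, difference 1.
n=2: (48599,2820)∘(48599,2820) = (48599·48599+297·2820·2820, 48599·2820+2820·48599) = (4723725601,274098360)
n=3: (4723725601,274098360)∘(48599,2820) = (48599·4723725601+297·2820·274098360, 48599·274098360+2820·4723725601) = (459136680917399,26641812392460)

48599 2820
4723725601 274098360
459136680917399 26641812392460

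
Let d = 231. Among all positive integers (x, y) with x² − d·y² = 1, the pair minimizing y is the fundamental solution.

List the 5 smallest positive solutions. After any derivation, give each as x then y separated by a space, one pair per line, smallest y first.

√231 → a₀=15, period (5,30); ℓ=2 even so k=1
i=0: a=15 ⇒ p=15, q=1
i=1: a=5 ⇒ p=76, q=5
fundamental: x₁=76, y₁=5  (since 5776 − 231·25 = 1)
(76+5√231)^2 = 11551 + 760√231
(76+5√231)^3 = 1755676 + 115515√231
(76+5√231)^4 = 266851201 + 17557520√231
(76+5√231)^5 = 40559626876 + 2668627525√231

76 5
11551 760
1755676 115515
266851201 17557520
40559626876 2668627525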